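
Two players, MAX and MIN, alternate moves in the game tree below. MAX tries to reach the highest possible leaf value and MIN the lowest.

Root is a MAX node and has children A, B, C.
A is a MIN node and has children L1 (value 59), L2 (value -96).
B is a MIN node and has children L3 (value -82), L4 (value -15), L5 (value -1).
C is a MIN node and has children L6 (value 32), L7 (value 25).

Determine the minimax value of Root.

A (MIN): min(59, -96) = -96
B (MIN): min(-82, -15, -1) = -82
C (MIN): min(32, 25) = 25
Root (MAX): max(-96, -82, 25) = 25

25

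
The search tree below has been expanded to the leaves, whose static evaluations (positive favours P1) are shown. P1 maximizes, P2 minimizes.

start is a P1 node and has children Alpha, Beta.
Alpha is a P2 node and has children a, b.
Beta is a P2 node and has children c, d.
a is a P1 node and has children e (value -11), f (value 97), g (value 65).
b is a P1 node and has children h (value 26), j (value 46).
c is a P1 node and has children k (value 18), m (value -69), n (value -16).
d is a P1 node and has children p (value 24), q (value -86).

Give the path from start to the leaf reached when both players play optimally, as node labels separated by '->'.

start -> Alpha -> b -> j

a (P1): max(-11, 97, 65) = 97
b (P1): max(26, 46) = 46
Alpha (P2): min(97, 46) = 46
c (P1): max(18, -69, -16) = 18
d (P1): max(24, -86) = 24
Beta (P2): min(18, 24) = 18
start (P1): max(46, 18) = 46
At start, P1 picks Alpha (highest: 46).
At Alpha, P2 picks b (lowest: 46).
At b, P1 picks j (highest: 46).
Terminal value 46.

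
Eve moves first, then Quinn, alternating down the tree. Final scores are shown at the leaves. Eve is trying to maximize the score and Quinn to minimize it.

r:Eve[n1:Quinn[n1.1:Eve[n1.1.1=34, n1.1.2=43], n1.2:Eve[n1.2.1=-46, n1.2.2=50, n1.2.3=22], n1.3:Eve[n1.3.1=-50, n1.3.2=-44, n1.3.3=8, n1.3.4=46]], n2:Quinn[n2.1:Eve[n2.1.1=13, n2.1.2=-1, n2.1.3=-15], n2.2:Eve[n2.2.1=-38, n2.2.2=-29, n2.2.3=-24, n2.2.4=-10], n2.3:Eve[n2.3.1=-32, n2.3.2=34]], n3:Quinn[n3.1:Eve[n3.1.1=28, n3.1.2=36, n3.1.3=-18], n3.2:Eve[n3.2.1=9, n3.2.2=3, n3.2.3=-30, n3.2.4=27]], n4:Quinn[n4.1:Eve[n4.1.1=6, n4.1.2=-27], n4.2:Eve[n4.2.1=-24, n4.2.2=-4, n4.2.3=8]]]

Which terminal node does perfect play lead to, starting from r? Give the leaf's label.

n1.1 (Eve): max(34, 43) = 43
n1.2 (Eve): max(-46, 50, 22) = 50
n1.3 (Eve): max(-50, -44, 8, 46) = 46
n1 (Quinn): min(43, 50, 46) = 43
n2.1 (Eve): max(13, -1, -15) = 13
n2.2 (Eve): max(-38, -29, -24, -10) = -10
n2.3 (Eve): max(-32, 34) = 34
n2 (Quinn): min(13, -10, 34) = -10
n3.1 (Eve): max(28, 36, -18) = 36
n3.2 (Eve): max(9, 3, -30, 27) = 27
n3 (Quinn): min(36, 27) = 27
n4.1 (Eve): max(6, -27) = 6
n4.2 (Eve): max(-24, -4, 8) = 8
n4 (Quinn): min(6, 8) = 6
r (Eve): max(43, -10, 27, 6) = 43
At r, Eve picks n1 (highest: 43).
At n1, Quinn picks n1.1 (lowest: 43).
At n1.1, Eve picks n1.1.2 (highest: 43).
Terminal value 43.

n1.1.2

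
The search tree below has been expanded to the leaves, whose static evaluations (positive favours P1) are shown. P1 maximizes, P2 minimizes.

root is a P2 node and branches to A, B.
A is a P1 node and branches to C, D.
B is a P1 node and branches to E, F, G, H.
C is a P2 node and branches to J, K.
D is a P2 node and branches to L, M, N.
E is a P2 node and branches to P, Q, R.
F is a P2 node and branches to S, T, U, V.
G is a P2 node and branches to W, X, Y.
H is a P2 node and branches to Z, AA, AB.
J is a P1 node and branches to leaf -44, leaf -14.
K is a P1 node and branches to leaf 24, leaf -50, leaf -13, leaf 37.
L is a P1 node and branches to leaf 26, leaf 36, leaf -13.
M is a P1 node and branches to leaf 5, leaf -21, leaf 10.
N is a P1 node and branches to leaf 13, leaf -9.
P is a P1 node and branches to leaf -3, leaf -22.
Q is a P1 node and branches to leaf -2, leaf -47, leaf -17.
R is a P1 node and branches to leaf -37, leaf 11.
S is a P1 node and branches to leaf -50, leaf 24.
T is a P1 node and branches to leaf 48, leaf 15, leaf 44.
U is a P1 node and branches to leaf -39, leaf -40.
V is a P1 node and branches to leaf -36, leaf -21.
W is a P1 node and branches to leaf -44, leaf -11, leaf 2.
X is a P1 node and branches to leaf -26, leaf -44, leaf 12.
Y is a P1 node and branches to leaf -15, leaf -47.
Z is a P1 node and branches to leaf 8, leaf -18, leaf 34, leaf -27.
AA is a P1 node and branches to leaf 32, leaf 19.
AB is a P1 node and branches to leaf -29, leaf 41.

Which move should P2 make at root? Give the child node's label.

A

J (P1): max(-44, -14) = -14
K (P1): max(24, -50, -13, 37) = 37
C (P2): min(-14, 37) = -14
L (P1): max(26, 36, -13) = 36
M (P1): max(5, -21, 10) = 10
N (P1): max(13, -9) = 13
D (P2): min(36, 10, 13) = 10
A (P1): max(-14, 10) = 10
P (P1): max(-3, -22) = -3
Q (P1): max(-2, -47, -17) = -2
R (P1): max(-37, 11) = 11
E (P2): min(-3, -2, 11) = -3
S (P1): max(-50, 24) = 24
T (P1): max(48, 15, 44) = 48
U (P1): max(-39, -40) = -39
V (P1): max(-36, -21) = -21
F (P2): min(24, 48, -39, -21) = -39
W (P1): max(-44, -11, 2) = 2
X (P1): max(-26, -44, 12) = 12
Y (P1): max(-15, -47) = -15
G (P2): min(2, 12, -15) = -15
Z (P1): max(8, -18, 34, -27) = 34
AA (P1): max(32, 19) = 32
AB (P1): max(-29, 41) = 41
H (P2): min(34, 32, 41) = 32
B (P1): max(-3, -39, -15, 32) = 32
root (P2): min(10, 32) = 10
P2 at root wants the lowest of {A=10, B=32}, so chooses A.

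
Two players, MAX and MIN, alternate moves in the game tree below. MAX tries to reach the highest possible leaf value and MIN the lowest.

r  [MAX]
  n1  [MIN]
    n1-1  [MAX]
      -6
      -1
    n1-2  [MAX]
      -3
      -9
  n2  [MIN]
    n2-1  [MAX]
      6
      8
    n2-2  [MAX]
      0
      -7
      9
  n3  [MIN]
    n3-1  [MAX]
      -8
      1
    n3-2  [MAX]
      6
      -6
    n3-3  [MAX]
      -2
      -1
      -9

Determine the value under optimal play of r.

8

n1-1 (MAX): max(-6, -1) = -1
n1-2 (MAX): max(-3, -9) = -3
n1 (MIN): min(-1, -3) = -3
n2-1 (MAX): max(6, 8) = 8
n2-2 (MAX): max(0, -7, 9) = 9
n2 (MIN): min(8, 9) = 8
n3-1 (MAX): max(-8, 1) = 1
n3-2 (MAX): max(6, -6) = 6
n3-3 (MAX): max(-2, -1, -9) = -1
n3 (MIN): min(1, 6, -1) = -1
r (MAX): max(-3, 8, -1) = 8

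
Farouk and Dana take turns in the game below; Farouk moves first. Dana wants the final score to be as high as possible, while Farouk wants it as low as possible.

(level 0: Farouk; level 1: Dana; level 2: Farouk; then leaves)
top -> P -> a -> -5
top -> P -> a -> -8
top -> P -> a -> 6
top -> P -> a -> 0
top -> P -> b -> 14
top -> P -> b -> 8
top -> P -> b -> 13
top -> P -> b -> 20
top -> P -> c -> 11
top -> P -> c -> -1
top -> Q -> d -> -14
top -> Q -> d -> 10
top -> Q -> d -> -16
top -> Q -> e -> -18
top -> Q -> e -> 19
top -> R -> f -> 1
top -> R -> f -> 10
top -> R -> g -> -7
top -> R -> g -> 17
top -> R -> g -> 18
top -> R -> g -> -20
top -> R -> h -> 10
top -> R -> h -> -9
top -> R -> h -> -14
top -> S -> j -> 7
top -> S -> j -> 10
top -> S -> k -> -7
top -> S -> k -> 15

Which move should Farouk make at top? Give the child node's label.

a (Farouk): min(-5, -8, 6, 0) = -8
b (Farouk): min(14, 8, 13, 20) = 8
c (Farouk): min(11, -1) = -1
P (Dana): max(-8, 8, -1) = 8
d (Farouk): min(-14, 10, -16) = -16
e (Farouk): min(-18, 19) = -18
Q (Dana): max(-16, -18) = -16
f (Farouk): min(1, 10) = 1
g (Farouk): min(-7, 17, 18, -20) = -20
h (Farouk): min(10, -9, -14) = -14
R (Dana): max(1, -20, -14) = 1
j (Farouk): min(7, 10) = 7
k (Farouk): min(-7, 15) = -7
S (Dana): max(7, -7) = 7
top (Farouk): min(8, -16, 1, 7) = -16
Farouk at top wants the lowest of {P=8, Q=-16, R=1, S=7}, so chooses Q.

Q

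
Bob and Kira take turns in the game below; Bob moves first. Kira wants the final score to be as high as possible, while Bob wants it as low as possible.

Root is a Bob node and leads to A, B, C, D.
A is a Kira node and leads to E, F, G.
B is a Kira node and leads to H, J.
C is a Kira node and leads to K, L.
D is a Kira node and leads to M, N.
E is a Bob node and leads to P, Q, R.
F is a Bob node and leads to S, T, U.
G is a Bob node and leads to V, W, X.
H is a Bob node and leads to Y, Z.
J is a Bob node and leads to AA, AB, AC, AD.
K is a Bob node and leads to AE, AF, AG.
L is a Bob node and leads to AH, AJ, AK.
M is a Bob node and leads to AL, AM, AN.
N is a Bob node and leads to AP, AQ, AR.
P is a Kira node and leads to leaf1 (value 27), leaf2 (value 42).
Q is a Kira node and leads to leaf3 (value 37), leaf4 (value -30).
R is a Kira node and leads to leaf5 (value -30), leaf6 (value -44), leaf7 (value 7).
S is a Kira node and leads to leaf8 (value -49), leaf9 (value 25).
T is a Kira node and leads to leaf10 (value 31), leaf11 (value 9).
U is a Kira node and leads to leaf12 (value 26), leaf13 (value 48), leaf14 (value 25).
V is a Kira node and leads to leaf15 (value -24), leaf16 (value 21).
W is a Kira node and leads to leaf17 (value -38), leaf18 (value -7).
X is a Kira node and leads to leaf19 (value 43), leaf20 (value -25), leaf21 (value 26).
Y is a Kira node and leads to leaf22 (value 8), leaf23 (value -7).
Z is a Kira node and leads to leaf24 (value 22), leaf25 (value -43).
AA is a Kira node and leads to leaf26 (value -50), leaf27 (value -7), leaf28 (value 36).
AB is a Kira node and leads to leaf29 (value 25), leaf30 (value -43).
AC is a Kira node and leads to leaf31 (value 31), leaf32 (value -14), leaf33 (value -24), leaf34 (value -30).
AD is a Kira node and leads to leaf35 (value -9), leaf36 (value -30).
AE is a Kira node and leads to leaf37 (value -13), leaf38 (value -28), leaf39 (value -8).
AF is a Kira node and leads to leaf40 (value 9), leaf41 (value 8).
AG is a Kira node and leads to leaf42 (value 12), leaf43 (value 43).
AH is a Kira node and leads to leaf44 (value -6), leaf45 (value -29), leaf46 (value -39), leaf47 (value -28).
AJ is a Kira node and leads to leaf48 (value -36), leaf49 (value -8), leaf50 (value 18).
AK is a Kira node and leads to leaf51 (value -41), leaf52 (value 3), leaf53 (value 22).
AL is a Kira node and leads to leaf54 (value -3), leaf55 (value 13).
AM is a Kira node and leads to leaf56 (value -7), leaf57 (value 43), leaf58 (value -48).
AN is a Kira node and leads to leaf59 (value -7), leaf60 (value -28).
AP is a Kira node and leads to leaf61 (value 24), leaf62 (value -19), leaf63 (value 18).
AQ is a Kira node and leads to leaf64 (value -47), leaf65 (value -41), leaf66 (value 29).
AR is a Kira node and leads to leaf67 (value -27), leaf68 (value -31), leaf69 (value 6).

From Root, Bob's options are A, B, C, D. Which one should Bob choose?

P (Kira): max(27, 42) = 42
Q (Kira): max(37, -30) = 37
R (Kira): max(-30, -44, 7) = 7
E (Bob): min(42, 37, 7) = 7
S (Kira): max(-49, 25) = 25
T (Kira): max(31, 9) = 31
U (Kira): max(26, 48, 25) = 48
F (Bob): min(25, 31, 48) = 25
V (Kira): max(-24, 21) = 21
W (Kira): max(-38, -7) = -7
X (Kira): max(43, -25, 26) = 43
G (Bob): min(21, -7, 43) = -7
A (Kira): max(7, 25, -7) = 25
Y (Kira): max(8, -7) = 8
Z (Kira): max(22, -43) = 22
H (Bob): min(8, 22) = 8
AA (Kira): max(-50, -7, 36) = 36
AB (Kira): max(25, -43) = 25
AC (Kira): max(31, -14, -24, -30) = 31
AD (Kira): max(-9, -30) = -9
J (Bob): min(36, 25, 31, -9) = -9
B (Kira): max(8, -9) = 8
AE (Kira): max(-13, -28, -8) = -8
AF (Kira): max(9, 8) = 9
AG (Kira): max(12, 43) = 43
K (Bob): min(-8, 9, 43) = -8
AH (Kira): max(-6, -29, -39, -28) = -6
AJ (Kira): max(-36, -8, 18) = 18
AK (Kira): max(-41, 3, 22) = 22
L (Bob): min(-6, 18, 22) = -6
C (Kira): max(-8, -6) = -6
AL (Kira): max(-3, 13) = 13
AM (Kira): max(-7, 43, -48) = 43
AN (Kira): max(-7, -28) = -7
M (Bob): min(13, 43, -7) = -7
AP (Kira): max(24, -19, 18) = 24
AQ (Kira): max(-47, -41, 29) = 29
AR (Kira): max(-27, -31, 6) = 6
N (Bob): min(24, 29, 6) = 6
D (Kira): max(-7, 6) = 6
Root (Bob): min(25, 8, -6, 6) = -6
Bob at Root wants the lowest of {A=25, B=8, C=-6, D=6}, so chooses C.

C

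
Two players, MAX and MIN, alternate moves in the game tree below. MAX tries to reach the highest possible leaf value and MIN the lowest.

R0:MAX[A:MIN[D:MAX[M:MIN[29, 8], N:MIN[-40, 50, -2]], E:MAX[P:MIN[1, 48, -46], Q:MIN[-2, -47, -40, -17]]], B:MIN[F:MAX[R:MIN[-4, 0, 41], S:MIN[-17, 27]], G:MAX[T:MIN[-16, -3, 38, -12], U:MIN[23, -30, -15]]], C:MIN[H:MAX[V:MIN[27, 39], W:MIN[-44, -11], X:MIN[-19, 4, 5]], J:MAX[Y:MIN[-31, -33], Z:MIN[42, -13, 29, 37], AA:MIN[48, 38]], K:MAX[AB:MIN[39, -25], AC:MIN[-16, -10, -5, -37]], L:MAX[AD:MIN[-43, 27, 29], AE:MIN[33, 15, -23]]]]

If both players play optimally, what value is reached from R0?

-16

M (MIN): min(29, 8) = 8
N (MIN): min(-40, 50, -2) = -40
D (MAX): max(8, -40) = 8
P (MIN): min(1, 48, -46) = -46
Q (MIN): min(-2, -47, -40, -17) = -47
E (MAX): max(-46, -47) = -46
A (MIN): min(8, -46) = -46
R (MIN): min(-4, 0, 41) = -4
S (MIN): min(-17, 27) = -17
F (MAX): max(-4, -17) = -4
T (MIN): min(-16, -3, 38, -12) = -16
U (MIN): min(23, -30, -15) = -30
G (MAX): max(-16, -30) = -16
B (MIN): min(-4, -16) = -16
V (MIN): min(27, 39) = 27
W (MIN): min(-44, -11) = -44
X (MIN): min(-19, 4, 5) = -19
H (MAX): max(27, -44, -19) = 27
Y (MIN): min(-31, -33) = -33
Z (MIN): min(42, -13, 29, 37) = -13
AA (MIN): min(48, 38) = 38
J (MAX): max(-33, -13, 38) = 38
AB (MIN): min(39, -25) = -25
AC (MIN): min(-16, -10, -5, -37) = -37
K (MAX): max(-25, -37) = -25
AD (MIN): min(-43, 27, 29) = -43
AE (MIN): min(33, 15, -23) = -23
L (MAX): max(-43, -23) = -23
C (MIN): min(27, 38, -25, -23) = -25
R0 (MAX): max(-46, -16, -25) = -16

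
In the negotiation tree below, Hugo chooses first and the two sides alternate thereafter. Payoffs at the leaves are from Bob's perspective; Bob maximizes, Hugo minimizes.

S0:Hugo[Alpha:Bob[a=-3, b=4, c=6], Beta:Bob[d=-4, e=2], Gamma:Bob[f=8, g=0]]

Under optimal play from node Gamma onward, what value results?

Gamma (Bob): max(8, 0) = 8

8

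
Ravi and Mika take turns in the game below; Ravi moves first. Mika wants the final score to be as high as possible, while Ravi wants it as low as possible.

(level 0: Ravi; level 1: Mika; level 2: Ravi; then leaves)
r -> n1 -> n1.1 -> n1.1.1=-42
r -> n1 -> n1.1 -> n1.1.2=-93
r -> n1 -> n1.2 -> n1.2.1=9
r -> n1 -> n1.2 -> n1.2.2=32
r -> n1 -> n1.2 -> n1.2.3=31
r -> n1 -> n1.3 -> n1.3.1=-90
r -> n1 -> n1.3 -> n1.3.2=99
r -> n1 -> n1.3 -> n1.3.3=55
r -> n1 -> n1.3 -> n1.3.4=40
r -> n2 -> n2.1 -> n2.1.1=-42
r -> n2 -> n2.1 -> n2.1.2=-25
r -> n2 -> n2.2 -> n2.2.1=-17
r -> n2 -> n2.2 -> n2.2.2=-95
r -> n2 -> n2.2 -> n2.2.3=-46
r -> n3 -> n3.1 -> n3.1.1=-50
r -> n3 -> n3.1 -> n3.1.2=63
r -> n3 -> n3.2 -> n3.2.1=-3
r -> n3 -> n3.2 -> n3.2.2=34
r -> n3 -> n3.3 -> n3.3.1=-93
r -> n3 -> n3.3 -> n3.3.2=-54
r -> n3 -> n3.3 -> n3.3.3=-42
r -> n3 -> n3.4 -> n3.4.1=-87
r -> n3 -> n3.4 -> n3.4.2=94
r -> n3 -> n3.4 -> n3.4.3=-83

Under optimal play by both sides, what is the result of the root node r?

n1.1 (Ravi): min(-42, -93) = -93
n1.2 (Ravi): min(9, 32, 31) = 9
n1.3 (Ravi): min(-90, 99, 55, 40) = -90
n1 (Mika): max(-93, 9, -90) = 9
n2.1 (Ravi): min(-42, -25) = -42
n2.2 (Ravi): min(-17, -95, -46) = -95
n2 (Mika): max(-42, -95) = -42
n3.1 (Ravi): min(-50, 63) = -50
n3.2 (Ravi): min(-3, 34) = -3
n3.3 (Ravi): min(-93, -54, -42) = -93
n3.4 (Ravi): min(-87, 94, -83) = -87
n3 (Mika): max(-50, -3, -93, -87) = -3
r (Ravi): min(9, -42, -3) = -42

-42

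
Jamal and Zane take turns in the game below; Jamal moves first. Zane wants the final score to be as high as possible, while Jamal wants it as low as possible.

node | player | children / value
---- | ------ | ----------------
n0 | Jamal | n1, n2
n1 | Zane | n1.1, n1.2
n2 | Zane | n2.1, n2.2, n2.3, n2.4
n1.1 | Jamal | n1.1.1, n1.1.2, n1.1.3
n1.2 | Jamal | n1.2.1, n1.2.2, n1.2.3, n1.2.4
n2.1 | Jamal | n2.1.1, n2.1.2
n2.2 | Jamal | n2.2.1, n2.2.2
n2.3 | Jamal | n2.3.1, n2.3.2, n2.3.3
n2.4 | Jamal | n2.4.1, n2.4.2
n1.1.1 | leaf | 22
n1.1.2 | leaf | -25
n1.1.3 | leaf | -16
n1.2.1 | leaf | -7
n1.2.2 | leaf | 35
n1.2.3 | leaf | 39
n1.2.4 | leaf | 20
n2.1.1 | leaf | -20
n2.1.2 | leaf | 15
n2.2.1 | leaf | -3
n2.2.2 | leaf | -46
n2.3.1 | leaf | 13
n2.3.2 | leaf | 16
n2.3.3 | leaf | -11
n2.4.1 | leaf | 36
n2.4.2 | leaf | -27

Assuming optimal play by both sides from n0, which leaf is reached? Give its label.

n1.1 (Jamal): min(22, -25, -16) = -25
n1.2 (Jamal): min(-7, 35, 39, 20) = -7
n1 (Zane): max(-25, -7) = -7
n2.1 (Jamal): min(-20, 15) = -20
n2.2 (Jamal): min(-3, -46) = -46
n2.3 (Jamal): min(13, 16, -11) = -11
n2.4 (Jamal): min(36, -27) = -27
n2 (Zane): max(-20, -46, -11, -27) = -11
n0 (Jamal): min(-7, -11) = -11
At n0, Jamal picks n2 (lowest: -11).
At n2, Zane picks n2.3 (highest: -11).
At n2.3, Jamal picks n2.3.3 (lowest: -11).
Terminal value -11.

n2.3.3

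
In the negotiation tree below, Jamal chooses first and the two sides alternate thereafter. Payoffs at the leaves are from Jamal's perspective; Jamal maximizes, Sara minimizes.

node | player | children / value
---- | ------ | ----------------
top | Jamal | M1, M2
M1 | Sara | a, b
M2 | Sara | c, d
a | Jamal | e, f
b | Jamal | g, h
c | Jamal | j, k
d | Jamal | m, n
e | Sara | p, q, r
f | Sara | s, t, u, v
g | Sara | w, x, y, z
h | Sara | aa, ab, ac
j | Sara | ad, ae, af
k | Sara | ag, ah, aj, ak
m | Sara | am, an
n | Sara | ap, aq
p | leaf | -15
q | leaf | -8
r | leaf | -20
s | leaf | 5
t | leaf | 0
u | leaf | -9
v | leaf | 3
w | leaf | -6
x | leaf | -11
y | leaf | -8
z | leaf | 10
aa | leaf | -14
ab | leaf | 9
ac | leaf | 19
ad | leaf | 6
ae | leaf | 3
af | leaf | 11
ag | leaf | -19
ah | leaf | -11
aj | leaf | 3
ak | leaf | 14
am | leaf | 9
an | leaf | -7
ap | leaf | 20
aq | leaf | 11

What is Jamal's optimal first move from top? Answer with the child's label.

e (Sara): min(-15, -8, -20) = -20
f (Sara): min(5, 0, -9, 3) = -9
a (Jamal): max(-20, -9) = -9
g (Sara): min(-6, -11, -8, 10) = -11
h (Sara): min(-14, 9, 19) = -14
b (Jamal): max(-11, -14) = -11
M1 (Sara): min(-9, -11) = -11
j (Sara): min(6, 3, 11) = 3
k (Sara): min(-19, -11, 3, 14) = -19
c (Jamal): max(3, -19) = 3
m (Sara): min(9, -7) = -7
n (Sara): min(20, 11) = 11
d (Jamal): max(-7, 11) = 11
M2 (Sara): min(3, 11) = 3
top (Jamal): max(-11, 3) = 3
Jamal at top wants the highest of {M1=-11, M2=3}, so chooses M2.

M2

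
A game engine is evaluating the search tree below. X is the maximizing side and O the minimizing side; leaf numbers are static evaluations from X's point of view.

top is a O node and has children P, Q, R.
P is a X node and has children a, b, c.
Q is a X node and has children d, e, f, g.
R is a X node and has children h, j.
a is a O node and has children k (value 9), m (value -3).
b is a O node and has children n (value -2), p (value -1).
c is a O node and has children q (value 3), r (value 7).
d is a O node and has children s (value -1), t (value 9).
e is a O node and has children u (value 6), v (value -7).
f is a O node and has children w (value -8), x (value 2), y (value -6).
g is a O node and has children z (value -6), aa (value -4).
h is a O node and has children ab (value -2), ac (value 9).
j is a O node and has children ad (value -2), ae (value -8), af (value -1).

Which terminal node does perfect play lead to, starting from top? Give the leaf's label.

ab

a (O): min(9, -3) = -3
b (O): min(-2, -1) = -2
c (O): min(3, 7) = 3
P (X): max(-3, -2, 3) = 3
d (O): min(-1, 9) = -1
e (O): min(6, -7) = -7
f (O): min(-8, 2, -6) = -8
g (O): min(-6, -4) = -6
Q (X): max(-1, -7, -8, -6) = -1
h (O): min(-2, 9) = -2
j (O): min(-2, -8, -1) = -8
R (X): max(-2, -8) = -2
top (O): min(3, -1, -2) = -2
At top, O picks R (lowest: -2).
At R, X picks h (highest: -2).
At h, O picks ab (lowest: -2).
Terminal value -2.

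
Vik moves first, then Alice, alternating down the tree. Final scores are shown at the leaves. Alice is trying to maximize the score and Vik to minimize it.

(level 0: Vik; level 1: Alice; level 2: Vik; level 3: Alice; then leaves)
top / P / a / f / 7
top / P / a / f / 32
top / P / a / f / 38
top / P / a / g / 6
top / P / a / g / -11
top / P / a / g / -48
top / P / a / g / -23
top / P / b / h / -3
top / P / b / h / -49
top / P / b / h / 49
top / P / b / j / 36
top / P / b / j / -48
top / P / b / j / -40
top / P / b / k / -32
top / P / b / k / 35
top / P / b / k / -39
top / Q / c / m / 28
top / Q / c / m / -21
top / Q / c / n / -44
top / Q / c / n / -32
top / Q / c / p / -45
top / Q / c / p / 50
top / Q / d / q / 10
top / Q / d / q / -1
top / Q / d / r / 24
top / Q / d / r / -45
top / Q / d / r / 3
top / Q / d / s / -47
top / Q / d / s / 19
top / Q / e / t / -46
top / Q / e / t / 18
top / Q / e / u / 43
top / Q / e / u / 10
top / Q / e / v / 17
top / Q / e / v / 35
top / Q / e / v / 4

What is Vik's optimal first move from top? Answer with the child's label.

f (Alice): max(7, 32, 38) = 38
g (Alice): max(6, -11, -48, -23) = 6
a (Vik): min(38, 6) = 6
h (Alice): max(-3, -49, 49) = 49
j (Alice): max(36, -48, -40) = 36
k (Alice): max(-32, 35, -39) = 35
b (Vik): min(49, 36, 35) = 35
P (Alice): max(6, 35) = 35
m (Alice): max(28, -21) = 28
n (Alice): max(-44, -32) = -32
p (Alice): max(-45, 50) = 50
c (Vik): min(28, -32, 50) = -32
q (Alice): max(10, -1) = 10
r (Alice): max(24, -45, 3) = 24
s (Alice): max(-47, 19) = 19
d (Vik): min(10, 24, 19) = 10
t (Alice): max(-46, 18) = 18
u (Alice): max(43, 10) = 43
v (Alice): max(17, 35, 4) = 35
e (Vik): min(18, 43, 35) = 18
Q (Alice): max(-32, 10, 18) = 18
top (Vik): min(35, 18) = 18
Vik at top wants the lowest of {P=35, Q=18}, so chooses Q.

Q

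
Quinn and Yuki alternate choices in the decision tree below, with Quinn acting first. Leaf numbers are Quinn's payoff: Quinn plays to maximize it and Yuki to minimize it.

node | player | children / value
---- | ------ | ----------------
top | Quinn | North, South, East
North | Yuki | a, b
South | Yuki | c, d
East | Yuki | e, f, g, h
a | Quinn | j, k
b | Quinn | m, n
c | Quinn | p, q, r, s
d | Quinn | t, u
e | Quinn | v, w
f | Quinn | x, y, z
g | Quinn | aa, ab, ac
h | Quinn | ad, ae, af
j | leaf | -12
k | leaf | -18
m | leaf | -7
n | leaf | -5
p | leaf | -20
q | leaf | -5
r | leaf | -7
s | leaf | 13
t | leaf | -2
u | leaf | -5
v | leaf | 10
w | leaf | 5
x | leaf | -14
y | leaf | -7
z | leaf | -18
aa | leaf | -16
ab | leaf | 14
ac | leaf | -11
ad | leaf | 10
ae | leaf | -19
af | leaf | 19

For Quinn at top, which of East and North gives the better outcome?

e (Quinn): max(10, 5) = 10
f (Quinn): max(-14, -7, -18) = -7
g (Quinn): max(-16, 14, -11) = 14
h (Quinn): max(10, -19, 19) = 19
East (Yuki): min(10, -7, 14, 19) = -7
a (Quinn): max(-12, -18) = -12
b (Quinn): max(-7, -5) = -5
North (Yuki): min(-12, -5) = -12
Quinn prefers the higher value; East=-7, North=-12. East is better since -7 > -12.

East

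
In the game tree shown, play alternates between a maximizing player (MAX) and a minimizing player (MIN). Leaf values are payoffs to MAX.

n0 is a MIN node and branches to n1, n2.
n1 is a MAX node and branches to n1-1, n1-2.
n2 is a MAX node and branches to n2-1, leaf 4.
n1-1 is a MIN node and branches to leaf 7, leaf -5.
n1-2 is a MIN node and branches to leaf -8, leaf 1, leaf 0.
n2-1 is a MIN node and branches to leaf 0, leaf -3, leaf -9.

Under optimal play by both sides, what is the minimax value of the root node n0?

-5

n1-1 (MIN): min(7, -5) = -5
n1-2 (MIN): min(-8, 1, 0) = -8
n1 (MAX): max(-5, -8) = -5
n2-1 (MIN): min(0, -3, -9) = -9
n2 (MAX): max(-9, 4) = 4
n0 (MIN): min(-5, 4) = -5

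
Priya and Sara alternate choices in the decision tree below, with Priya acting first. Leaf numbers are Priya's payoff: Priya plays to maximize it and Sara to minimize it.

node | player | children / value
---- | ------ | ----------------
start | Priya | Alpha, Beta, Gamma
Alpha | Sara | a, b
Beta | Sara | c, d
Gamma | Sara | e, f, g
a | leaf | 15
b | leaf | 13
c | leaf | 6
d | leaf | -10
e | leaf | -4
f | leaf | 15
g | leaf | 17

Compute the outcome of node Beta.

Beta (Sara): min(6, -10) = -10

-10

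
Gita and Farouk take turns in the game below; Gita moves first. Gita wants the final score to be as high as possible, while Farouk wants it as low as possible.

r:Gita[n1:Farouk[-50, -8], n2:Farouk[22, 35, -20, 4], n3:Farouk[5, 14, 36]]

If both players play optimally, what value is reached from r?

5

n1 (Farouk): min(-50, -8) = -50
n2 (Farouk): min(22, 35, -20, 4) = -20
n3 (Farouk): min(5, 14, 36) = 5
r (Gita): max(-50, -20, 5) = 5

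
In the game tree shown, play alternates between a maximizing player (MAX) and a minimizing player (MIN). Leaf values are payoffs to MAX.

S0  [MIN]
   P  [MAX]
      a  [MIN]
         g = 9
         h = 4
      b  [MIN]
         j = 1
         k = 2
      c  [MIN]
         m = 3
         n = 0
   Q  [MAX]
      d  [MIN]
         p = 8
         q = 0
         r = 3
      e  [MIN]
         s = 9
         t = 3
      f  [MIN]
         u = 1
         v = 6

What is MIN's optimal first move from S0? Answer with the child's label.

Q

a (MIN): min(9, 4) = 4
b (MIN): min(1, 2) = 1
c (MIN): min(3, 0) = 0
P (MAX): max(4, 1, 0) = 4
d (MIN): min(8, 0, 3) = 0
e (MIN): min(9, 3) = 3
f (MIN): min(1, 6) = 1
Q (MAX): max(0, 3, 1) = 3
S0 (MIN): min(4, 3) = 3
MIN at S0 wants the lowest of {P=4, Q=3}, so chooses Q.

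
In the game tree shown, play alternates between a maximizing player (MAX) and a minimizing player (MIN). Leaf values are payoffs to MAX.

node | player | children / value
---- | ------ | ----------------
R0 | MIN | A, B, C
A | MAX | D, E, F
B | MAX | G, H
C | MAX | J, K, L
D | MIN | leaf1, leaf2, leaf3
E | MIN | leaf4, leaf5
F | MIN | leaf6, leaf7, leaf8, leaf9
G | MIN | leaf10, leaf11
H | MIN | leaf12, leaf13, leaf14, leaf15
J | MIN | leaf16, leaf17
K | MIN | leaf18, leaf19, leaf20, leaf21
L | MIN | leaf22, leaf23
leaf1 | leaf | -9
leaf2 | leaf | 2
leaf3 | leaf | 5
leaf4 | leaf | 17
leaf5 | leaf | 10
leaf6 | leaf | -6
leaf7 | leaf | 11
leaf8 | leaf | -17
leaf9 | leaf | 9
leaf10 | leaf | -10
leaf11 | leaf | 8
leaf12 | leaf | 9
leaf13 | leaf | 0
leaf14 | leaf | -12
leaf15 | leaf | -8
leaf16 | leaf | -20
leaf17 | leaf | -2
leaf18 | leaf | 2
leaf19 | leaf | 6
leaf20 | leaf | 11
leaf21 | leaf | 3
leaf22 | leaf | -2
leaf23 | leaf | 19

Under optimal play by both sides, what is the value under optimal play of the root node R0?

D (MIN): min(-9, 2, 5) = -9
E (MIN): min(17, 10) = 10
F (MIN): min(-6, 11, -17, 9) = -17
A (MAX): max(-9, 10, -17) = 10
G (MIN): min(-10, 8) = -10
H (MIN): min(9, 0, -12, -8) = -12
B (MAX): max(-10, -12) = -10
J (MIN): min(-20, -2) = -20
K (MIN): min(2, 6, 11, 3) = 2
L (MIN): min(-2, 19) = -2
C (MAX): max(-20, 2, -2) = 2
R0 (MIN): min(10, -10, 2) = -10

-10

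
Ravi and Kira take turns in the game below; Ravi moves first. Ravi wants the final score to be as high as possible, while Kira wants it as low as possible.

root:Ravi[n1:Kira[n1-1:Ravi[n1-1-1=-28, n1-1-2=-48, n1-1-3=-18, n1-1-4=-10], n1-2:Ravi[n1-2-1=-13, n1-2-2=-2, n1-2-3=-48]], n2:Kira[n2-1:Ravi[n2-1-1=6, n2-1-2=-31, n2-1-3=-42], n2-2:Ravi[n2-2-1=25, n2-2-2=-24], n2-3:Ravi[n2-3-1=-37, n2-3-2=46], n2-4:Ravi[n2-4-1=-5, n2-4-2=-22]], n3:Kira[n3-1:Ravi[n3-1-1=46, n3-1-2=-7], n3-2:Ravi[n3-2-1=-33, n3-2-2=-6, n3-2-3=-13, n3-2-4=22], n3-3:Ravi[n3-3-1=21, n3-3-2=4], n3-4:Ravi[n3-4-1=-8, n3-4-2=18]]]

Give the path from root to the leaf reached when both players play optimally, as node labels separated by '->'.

n1-1 (Ravi): max(-28, -48, -18, -10) = -10
n1-2 (Ravi): max(-13, -2, -48) = -2
n1 (Kira): min(-10, -2) = -10
n2-1 (Ravi): max(6, -31, -42) = 6
n2-2 (Ravi): max(25, -24) = 25
n2-3 (Ravi): max(-37, 46) = 46
n2-4 (Ravi): max(-5, -22) = -5
n2 (Kira): min(6, 25, 46, -5) = -5
n3-1 (Ravi): max(46, -7) = 46
n3-2 (Ravi): max(-33, -6, -13, 22) = 22
n3-3 (Ravi): max(21, 4) = 21
n3-4 (Ravi): max(-8, 18) = 18
n3 (Kira): min(46, 22, 21, 18) = 18
root (Ravi): max(-10, -5, 18) = 18
At root, Ravi picks n3 (highest: 18).
At n3, Kira picks n3-4 (lowest: 18).
At n3-4, Ravi picks n3-4-2 (highest: 18).
Terminal value 18.

root -> n3 -> n3-4 -> n3-4-2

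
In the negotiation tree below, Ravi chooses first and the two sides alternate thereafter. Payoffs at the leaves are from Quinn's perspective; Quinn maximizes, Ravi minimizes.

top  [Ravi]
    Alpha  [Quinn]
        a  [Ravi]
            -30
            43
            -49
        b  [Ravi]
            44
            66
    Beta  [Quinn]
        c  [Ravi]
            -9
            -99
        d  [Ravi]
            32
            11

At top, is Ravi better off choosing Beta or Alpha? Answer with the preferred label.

c (Ravi): min(-9, -99) = -99
d (Ravi): min(32, 11) = 11
Beta (Quinn): max(-99, 11) = 11
a (Ravi): min(-30, 43, -49) = -49
b (Ravi): min(44, 66) = 44
Alpha (Quinn): max(-49, 44) = 44
Ravi prefers the lower value; Beta=11, Alpha=44. Beta is better since 11 < 44.

Beta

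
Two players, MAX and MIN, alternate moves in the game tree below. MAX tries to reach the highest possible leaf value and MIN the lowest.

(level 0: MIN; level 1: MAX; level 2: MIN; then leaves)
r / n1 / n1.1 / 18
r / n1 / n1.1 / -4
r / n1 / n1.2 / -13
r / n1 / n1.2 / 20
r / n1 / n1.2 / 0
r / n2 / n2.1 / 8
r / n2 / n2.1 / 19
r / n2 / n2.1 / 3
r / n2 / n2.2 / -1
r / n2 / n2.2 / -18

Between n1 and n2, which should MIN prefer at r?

n1.1 (MIN): min(18, -4) = -4
n1.2 (MIN): min(-13, 20, 0) = -13
n1 (MAX): max(-4, -13) = -4
n2.1 (MIN): min(8, 19, 3) = 3
n2.2 (MIN): min(-1, -18) = -18
n2 (MAX): max(3, -18) = 3
MIN prefers the lower value; n1=-4, n2=3. n1 is better since -4 < 3.

n1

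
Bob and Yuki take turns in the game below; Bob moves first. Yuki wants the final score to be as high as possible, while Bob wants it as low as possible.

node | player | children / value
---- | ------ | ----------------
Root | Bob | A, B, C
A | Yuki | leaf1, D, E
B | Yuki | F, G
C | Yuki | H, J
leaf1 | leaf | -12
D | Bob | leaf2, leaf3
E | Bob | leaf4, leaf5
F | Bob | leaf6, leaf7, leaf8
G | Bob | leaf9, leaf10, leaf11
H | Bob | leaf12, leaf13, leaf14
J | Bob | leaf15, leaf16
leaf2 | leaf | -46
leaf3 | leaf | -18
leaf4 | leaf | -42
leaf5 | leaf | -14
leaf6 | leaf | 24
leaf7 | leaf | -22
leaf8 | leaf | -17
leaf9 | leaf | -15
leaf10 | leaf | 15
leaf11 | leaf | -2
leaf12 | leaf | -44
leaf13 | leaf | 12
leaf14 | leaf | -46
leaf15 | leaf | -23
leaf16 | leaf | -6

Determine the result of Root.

-23

D (Bob): min(-46, -18) = -46
E (Bob): min(-42, -14) = -42
A (Yuki): max(-12, -46, -42) = -12
F (Bob): min(24, -22, -17) = -22
G (Bob): min(-15, 15, -2) = -15
B (Yuki): max(-22, -15) = -15
H (Bob): min(-44, 12, -46) = -46
J (Bob): min(-23, -6) = -23
C (Yuki): max(-46, -23) = -23
Root (Bob): min(-12, -15, -23) = -23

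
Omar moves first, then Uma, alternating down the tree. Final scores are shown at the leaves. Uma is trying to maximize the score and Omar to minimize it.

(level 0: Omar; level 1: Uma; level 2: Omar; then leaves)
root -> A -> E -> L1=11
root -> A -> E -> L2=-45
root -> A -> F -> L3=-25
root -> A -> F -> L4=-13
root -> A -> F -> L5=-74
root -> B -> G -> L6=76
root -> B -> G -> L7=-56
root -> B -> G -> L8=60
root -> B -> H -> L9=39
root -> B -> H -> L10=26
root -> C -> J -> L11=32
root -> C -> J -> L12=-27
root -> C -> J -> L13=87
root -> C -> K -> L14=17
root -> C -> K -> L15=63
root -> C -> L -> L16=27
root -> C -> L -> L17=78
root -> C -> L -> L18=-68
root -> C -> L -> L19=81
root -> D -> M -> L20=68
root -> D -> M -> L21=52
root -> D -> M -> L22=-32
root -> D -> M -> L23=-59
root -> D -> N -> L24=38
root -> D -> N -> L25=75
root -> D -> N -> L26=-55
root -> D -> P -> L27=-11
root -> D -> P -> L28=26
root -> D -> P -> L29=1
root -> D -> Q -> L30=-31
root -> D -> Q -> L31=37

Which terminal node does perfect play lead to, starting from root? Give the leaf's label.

E (Omar): min(11, -45) = -45
F (Omar): min(-25, -13, -74) = -74
A (Uma): max(-45, -74) = -45
G (Omar): min(76, -56, 60) = -56
H (Omar): min(39, 26) = 26
B (Uma): max(-56, 26) = 26
J (Omar): min(32, -27, 87) = -27
K (Omar): min(17, 63) = 17
L (Omar): min(27, 78, -68, 81) = -68
C (Uma): max(-27, 17, -68) = 17
M (Omar): min(68, 52, -32, -59) = -59
N (Omar): min(38, 75, -55) = -55
P (Omar): min(-11, 26, 1) = -11
Q (Omar): min(-31, 37) = -31
D (Uma): max(-59, -55, -11, -31) = -11
root (Omar): min(-45, 26, 17, -11) = -45
At root, Omar picks A (lowest: -45).
At A, Uma picks E (highest: -45).
At E, Omar picks L2 (lowest: -45).
Terminal value -45.

L2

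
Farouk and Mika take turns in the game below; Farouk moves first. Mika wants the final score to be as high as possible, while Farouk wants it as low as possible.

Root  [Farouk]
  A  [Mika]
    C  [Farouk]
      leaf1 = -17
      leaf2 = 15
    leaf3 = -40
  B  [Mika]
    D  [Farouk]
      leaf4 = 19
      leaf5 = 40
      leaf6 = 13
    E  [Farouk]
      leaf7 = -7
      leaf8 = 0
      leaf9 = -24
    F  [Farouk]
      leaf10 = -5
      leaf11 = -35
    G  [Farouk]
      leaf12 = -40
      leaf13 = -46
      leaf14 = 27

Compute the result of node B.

13

D (Farouk): min(19, 40, 13) = 13
E (Farouk): min(-7, 0, -24) = -24
F (Farouk): min(-5, -35) = -35
G (Farouk): min(-40, -46, 27) = -46
B (Mika): max(13, -24, -35, -46) = 13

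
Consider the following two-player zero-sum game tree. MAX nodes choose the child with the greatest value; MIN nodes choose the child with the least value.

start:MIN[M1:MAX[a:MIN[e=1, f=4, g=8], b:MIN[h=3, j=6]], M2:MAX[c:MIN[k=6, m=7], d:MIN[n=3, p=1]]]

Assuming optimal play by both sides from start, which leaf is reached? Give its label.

a (MIN): min(1, 4, 8) = 1
b (MIN): min(3, 6) = 3
M1 (MAX): max(1, 3) = 3
c (MIN): min(6, 7) = 6
d (MIN): min(3, 1) = 1
M2 (MAX): max(6, 1) = 6
start (MIN): min(3, 6) = 3
At start, MIN picks M1 (lowest: 3).
At M1, MAX picks b (highest: 3).
At b, MIN picks h (lowest: 3).
Terminal value 3.

h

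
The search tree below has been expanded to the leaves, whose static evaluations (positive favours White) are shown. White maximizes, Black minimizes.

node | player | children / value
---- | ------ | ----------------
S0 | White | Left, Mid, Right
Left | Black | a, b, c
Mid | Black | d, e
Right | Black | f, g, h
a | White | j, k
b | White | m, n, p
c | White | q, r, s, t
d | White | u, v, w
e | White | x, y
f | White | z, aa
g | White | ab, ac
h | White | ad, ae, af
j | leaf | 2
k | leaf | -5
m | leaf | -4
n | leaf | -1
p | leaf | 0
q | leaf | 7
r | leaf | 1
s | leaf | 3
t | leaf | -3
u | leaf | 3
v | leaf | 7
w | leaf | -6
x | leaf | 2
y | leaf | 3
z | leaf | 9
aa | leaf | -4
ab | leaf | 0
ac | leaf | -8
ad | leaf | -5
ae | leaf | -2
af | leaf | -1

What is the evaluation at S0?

a (White): max(2, -5) = 2
b (White): max(-4, -1, 0) = 0
c (White): max(7, 1, 3, -3) = 7
Left (Black): min(2, 0, 7) = 0
d (White): max(3, 7, -6) = 7
e (White): max(2, 3) = 3
Mid (Black): min(7, 3) = 3
f (White): max(9, -4) = 9
g (White): max(0, -8) = 0
h (White): max(-5, -2, -1) = -1
Right (Black): min(9, 0, -1) = -1
S0 (White): max(0, 3, -1) = 3

3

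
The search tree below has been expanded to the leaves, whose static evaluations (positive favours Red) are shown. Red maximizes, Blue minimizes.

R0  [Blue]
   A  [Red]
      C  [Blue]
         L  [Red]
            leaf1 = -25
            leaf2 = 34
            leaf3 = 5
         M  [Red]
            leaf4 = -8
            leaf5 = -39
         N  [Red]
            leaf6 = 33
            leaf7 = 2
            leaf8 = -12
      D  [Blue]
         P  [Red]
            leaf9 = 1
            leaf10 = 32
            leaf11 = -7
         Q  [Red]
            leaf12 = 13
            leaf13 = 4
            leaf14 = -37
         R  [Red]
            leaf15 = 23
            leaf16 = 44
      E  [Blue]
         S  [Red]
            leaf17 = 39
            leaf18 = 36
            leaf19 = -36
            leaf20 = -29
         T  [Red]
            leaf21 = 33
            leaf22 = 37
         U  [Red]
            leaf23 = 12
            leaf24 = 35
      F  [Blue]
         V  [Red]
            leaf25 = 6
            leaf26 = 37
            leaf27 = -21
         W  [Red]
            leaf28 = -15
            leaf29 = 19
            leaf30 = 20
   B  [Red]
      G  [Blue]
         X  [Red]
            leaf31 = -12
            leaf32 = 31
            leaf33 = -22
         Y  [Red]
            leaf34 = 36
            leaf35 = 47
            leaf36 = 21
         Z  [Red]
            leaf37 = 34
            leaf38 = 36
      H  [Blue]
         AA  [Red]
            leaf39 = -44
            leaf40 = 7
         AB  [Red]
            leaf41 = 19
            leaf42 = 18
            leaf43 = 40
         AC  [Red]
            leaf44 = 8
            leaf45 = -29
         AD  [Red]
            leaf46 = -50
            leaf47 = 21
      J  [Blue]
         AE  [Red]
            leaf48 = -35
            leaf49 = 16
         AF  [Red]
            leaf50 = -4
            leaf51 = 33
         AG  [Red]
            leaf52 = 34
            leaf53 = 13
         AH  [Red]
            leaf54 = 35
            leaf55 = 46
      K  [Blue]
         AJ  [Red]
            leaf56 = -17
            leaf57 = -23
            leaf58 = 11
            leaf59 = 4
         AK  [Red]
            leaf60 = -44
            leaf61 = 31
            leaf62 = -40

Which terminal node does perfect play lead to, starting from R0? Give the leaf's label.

L (Red): max(-25, 34, 5) = 34
M (Red): max(-8, -39) = -8
N (Red): max(33, 2, -12) = 33
C (Blue): min(34, -8, 33) = -8
P (Red): max(1, 32, -7) = 32
Q (Red): max(13, 4, -37) = 13
R (Red): max(23, 44) = 44
D (Blue): min(32, 13, 44) = 13
S (Red): max(39, 36, -36, -29) = 39
T (Red): max(33, 37) = 37
U (Red): max(12, 35) = 35
E (Blue): min(39, 37, 35) = 35
V (Red): max(6, 37, -21) = 37
W (Red): max(-15, 19, 20) = 20
F (Blue): min(37, 20) = 20
A (Red): max(-8, 13, 35, 20) = 35
X (Red): max(-12, 31, -22) = 31
Y (Red): max(36, 47, 21) = 47
Z (Red): max(34, 36) = 36
G (Blue): min(31, 47, 36) = 31
AA (Red): max(-44, 7) = 7
AB (Red): max(19, 18, 40) = 40
AC (Red): max(8, -29) = 8
AD (Red): max(-50, 21) = 21
H (Blue): min(7, 40, 8, 21) = 7
AE (Red): max(-35, 16) = 16
AF (Red): max(-4, 33) = 33
AG (Red): max(34, 13) = 34
AH (Red): max(35, 46) = 46
J (Blue): min(16, 33, 34, 46) = 16
AJ (Red): max(-17, -23, 11, 4) = 11
AK (Red): max(-44, 31, -40) = 31
K (Blue): min(11, 31) = 11
B (Red): max(31, 7, 16, 11) = 31
R0 (Blue): min(35, 31) = 31
At R0, Blue picks B (lowest: 31).
At B, Red picks G (highest: 31).
At G, Blue picks X (lowest: 31).
At X, Red picks leaf32 (highest: 31).
Terminal value 31.

leaf32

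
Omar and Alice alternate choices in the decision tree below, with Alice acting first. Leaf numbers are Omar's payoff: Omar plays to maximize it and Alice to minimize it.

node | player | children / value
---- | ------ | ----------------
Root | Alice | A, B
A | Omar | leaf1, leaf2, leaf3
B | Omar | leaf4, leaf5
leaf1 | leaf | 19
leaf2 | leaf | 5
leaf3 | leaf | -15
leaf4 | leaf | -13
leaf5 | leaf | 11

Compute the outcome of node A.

A (Omar): max(19, 5, -15) = 19

19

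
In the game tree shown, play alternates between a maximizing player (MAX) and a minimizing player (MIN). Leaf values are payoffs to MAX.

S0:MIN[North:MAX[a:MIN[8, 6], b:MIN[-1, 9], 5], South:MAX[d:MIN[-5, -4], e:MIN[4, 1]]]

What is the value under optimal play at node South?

1

d (MIN): min(-5, -4) = -5
e (MIN): min(4, 1) = 1
South (MAX): max(-5, 1) = 1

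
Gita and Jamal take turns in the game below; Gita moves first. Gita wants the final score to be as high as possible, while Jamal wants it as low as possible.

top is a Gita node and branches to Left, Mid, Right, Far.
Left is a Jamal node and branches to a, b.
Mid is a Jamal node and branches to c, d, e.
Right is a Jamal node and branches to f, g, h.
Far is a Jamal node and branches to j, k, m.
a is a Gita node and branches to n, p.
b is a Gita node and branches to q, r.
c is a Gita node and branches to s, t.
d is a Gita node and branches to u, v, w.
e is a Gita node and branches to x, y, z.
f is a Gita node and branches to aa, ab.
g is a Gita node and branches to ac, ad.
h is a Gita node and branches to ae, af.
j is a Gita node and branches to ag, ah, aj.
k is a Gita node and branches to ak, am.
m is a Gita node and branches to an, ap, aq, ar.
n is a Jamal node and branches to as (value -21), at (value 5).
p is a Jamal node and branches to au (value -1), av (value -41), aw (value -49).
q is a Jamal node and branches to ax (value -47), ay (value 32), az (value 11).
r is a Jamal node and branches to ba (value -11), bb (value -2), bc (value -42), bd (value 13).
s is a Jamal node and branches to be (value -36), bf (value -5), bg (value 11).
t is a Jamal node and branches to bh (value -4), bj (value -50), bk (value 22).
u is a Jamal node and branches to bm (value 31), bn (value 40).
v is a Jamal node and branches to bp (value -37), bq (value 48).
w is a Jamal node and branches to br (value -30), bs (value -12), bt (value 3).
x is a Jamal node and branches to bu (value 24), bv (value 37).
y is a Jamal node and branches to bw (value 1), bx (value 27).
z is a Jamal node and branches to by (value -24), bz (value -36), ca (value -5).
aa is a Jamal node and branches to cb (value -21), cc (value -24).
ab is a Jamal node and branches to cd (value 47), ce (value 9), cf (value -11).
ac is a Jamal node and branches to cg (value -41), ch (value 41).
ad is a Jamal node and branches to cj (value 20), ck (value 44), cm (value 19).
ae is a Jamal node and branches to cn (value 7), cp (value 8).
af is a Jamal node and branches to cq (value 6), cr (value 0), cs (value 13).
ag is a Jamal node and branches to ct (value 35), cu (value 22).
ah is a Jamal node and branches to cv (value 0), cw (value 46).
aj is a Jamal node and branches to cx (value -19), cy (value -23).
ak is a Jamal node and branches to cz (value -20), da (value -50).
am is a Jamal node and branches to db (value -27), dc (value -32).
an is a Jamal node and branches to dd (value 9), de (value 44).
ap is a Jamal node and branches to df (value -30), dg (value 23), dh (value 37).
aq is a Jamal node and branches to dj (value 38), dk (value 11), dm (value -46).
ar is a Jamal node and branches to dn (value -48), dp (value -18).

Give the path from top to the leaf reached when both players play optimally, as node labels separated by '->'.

n (Jamal): min(-21, 5) = -21
p (Jamal): min(-1, -41, -49) = -49
a (Gita): max(-21, -49) = -21
q (Jamal): min(-47, 32, 11) = -47
r (Jamal): min(-11, -2, -42, 13) = -42
b (Gita): max(-47, -42) = -42
Left (Jamal): min(-21, -42) = -42
s (Jamal): min(-36, -5, 11) = -36
t (Jamal): min(-4, -50, 22) = -50
c (Gita): max(-36, -50) = -36
u (Jamal): min(31, 40) = 31
v (Jamal): min(-37, 48) = -37
w (Jamal): min(-30, -12, 3) = -30
d (Gita): max(31, -37, -30) = 31
x (Jamal): min(24, 37) = 24
y (Jamal): min(1, 27) = 1
z (Jamal): min(-24, -36, -5) = -36
e (Gita): max(24, 1, -36) = 24
Mid (Jamal): min(-36, 31, 24) = -36
aa (Jamal): min(-21, -24) = -24
ab (Jamal): min(47, 9, -11) = -11
f (Gita): max(-24, -11) = -11
ac (Jamal): min(-41, 41) = -41
ad (Jamal): min(20, 44, 19) = 19
g (Gita): max(-41, 19) = 19
ae (Jamal): min(7, 8) = 7
af (Jamal): min(6, 0, 13) = 0
h (Gita): max(7, 0) = 7
Right (Jamal): min(-11, 19, 7) = -11
ag (Jamal): min(35, 22) = 22
ah (Jamal): min(0, 46) = 0
aj (Jamal): min(-19, -23) = -23
j (Gita): max(22, 0, -23) = 22
ak (Jamal): min(-20, -50) = -50
am (Jamal): min(-27, -32) = -32
k (Gita): max(-50, -32) = -32
an (Jamal): min(9, 44) = 9
ap (Jamal): min(-30, 23, 37) = -30
aq (Jamal): min(38, 11, -46) = -46
ar (Jamal): min(-48, -18) = -48
m (Gita): max(9, -30, -46, -48) = 9
Far (Jamal): min(22, -32, 9) = -32
top (Gita): max(-42, -36, -11, -32) = -11
At top, Gita picks Right (highest: -11).
At Right, Jamal picks f (lowest: -11).
At f, Gita picks ab (highest: -11).
At ab, Jamal picks cf (lowest: -11).
Terminal value -11.

top -> Right -> f -> ab -> cf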